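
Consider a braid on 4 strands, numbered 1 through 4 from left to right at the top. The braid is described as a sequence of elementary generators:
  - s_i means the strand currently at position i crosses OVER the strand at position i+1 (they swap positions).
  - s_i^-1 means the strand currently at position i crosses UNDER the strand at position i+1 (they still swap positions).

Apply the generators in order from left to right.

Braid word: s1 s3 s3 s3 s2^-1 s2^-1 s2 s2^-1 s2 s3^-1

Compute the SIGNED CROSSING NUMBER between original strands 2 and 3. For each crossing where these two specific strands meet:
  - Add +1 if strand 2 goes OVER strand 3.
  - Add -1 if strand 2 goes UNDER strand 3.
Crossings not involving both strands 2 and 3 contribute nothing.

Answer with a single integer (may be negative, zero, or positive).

Answer: 0

Derivation:
Gen 1: crossing 1x2. Both 2&3? no. Sum: 0
Gen 2: crossing 3x4. Both 2&3? no. Sum: 0
Gen 3: crossing 4x3. Both 2&3? no. Sum: 0
Gen 4: crossing 3x4. Both 2&3? no. Sum: 0
Gen 5: crossing 1x4. Both 2&3? no. Sum: 0
Gen 6: crossing 4x1. Both 2&3? no. Sum: 0
Gen 7: crossing 1x4. Both 2&3? no. Sum: 0
Gen 8: crossing 4x1. Both 2&3? no. Sum: 0
Gen 9: crossing 1x4. Both 2&3? no. Sum: 0
Gen 10: crossing 1x3. Both 2&3? no. Sum: 0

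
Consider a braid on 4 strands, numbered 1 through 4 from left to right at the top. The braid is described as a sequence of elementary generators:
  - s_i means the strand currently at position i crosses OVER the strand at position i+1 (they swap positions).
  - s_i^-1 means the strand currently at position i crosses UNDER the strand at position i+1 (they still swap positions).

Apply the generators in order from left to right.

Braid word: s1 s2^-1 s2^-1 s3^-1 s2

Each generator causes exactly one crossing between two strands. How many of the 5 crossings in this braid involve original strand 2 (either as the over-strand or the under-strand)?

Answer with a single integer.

Gen 1: crossing 1x2. Involves strand 2? yes. Count so far: 1
Gen 2: crossing 1x3. Involves strand 2? no. Count so far: 1
Gen 3: crossing 3x1. Involves strand 2? no. Count so far: 1
Gen 4: crossing 3x4. Involves strand 2? no. Count so far: 1
Gen 5: crossing 1x4. Involves strand 2? no. Count so far: 1

Answer: 1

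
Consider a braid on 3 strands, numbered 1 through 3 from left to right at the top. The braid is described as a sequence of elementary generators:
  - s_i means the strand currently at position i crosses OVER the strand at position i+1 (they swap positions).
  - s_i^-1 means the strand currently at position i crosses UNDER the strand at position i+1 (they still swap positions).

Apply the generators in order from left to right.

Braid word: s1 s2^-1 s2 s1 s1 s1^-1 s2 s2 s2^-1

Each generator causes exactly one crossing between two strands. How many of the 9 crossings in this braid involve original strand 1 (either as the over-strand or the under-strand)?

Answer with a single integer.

Gen 1: crossing 1x2. Involves strand 1? yes. Count so far: 1
Gen 2: crossing 1x3. Involves strand 1? yes. Count so far: 2
Gen 3: crossing 3x1. Involves strand 1? yes. Count so far: 3
Gen 4: crossing 2x1. Involves strand 1? yes. Count so far: 4
Gen 5: crossing 1x2. Involves strand 1? yes. Count so far: 5
Gen 6: crossing 2x1. Involves strand 1? yes. Count so far: 6
Gen 7: crossing 2x3. Involves strand 1? no. Count so far: 6
Gen 8: crossing 3x2. Involves strand 1? no. Count so far: 6
Gen 9: crossing 2x3. Involves strand 1? no. Count so far: 6

Answer: 6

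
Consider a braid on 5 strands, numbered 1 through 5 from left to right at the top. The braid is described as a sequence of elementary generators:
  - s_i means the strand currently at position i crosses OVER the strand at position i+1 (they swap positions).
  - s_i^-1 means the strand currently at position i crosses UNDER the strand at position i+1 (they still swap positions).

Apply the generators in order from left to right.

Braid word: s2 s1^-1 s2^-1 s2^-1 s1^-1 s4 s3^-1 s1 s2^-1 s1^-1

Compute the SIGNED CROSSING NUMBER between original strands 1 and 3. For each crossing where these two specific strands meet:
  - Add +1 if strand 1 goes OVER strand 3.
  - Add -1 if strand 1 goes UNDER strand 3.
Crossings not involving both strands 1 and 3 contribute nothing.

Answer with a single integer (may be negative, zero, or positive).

Answer: 1

Derivation:
Gen 1: crossing 2x3. Both 1&3? no. Sum: 0
Gen 2: 1 under 3. Both 1&3? yes. Contrib: -1. Sum: -1
Gen 3: crossing 1x2. Both 1&3? no. Sum: -1
Gen 4: crossing 2x1. Both 1&3? no. Sum: -1
Gen 5: 3 under 1. Both 1&3? yes. Contrib: +1. Sum: 0
Gen 6: crossing 4x5. Both 1&3? no. Sum: 0
Gen 7: crossing 2x5. Both 1&3? no. Sum: 0
Gen 8: 1 over 3. Both 1&3? yes. Contrib: +1. Sum: 1
Gen 9: crossing 1x5. Both 1&3? no. Sum: 1
Gen 10: crossing 3x5. Both 1&3? no. Sum: 1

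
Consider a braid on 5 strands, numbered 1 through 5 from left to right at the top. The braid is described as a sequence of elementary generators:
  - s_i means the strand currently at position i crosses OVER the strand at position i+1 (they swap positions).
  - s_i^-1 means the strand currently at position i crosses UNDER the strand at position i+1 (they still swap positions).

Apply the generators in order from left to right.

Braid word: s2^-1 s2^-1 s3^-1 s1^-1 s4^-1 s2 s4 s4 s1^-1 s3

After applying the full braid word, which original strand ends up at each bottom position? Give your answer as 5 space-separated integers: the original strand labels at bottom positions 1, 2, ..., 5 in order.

Gen 1 (s2^-1): strand 2 crosses under strand 3. Perm now: [1 3 2 4 5]
Gen 2 (s2^-1): strand 3 crosses under strand 2. Perm now: [1 2 3 4 5]
Gen 3 (s3^-1): strand 3 crosses under strand 4. Perm now: [1 2 4 3 5]
Gen 4 (s1^-1): strand 1 crosses under strand 2. Perm now: [2 1 4 3 5]
Gen 5 (s4^-1): strand 3 crosses under strand 5. Perm now: [2 1 4 5 3]
Gen 6 (s2): strand 1 crosses over strand 4. Perm now: [2 4 1 5 3]
Gen 7 (s4): strand 5 crosses over strand 3. Perm now: [2 4 1 3 5]
Gen 8 (s4): strand 3 crosses over strand 5. Perm now: [2 4 1 5 3]
Gen 9 (s1^-1): strand 2 crosses under strand 4. Perm now: [4 2 1 5 3]
Gen 10 (s3): strand 1 crosses over strand 5. Perm now: [4 2 5 1 3]

Answer: 4 2 5 1 3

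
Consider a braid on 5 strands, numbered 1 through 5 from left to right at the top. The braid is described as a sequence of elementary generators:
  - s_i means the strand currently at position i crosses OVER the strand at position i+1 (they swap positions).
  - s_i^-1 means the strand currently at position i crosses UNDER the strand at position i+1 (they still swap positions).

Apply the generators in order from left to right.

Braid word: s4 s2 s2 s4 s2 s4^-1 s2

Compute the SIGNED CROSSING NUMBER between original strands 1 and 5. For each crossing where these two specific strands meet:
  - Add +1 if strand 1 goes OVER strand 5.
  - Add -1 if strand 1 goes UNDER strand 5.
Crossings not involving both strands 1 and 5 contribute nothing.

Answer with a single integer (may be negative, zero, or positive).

Gen 1: crossing 4x5. Both 1&5? no. Sum: 0
Gen 2: crossing 2x3. Both 1&5? no. Sum: 0
Gen 3: crossing 3x2. Both 1&5? no. Sum: 0
Gen 4: crossing 5x4. Both 1&5? no. Sum: 0
Gen 5: crossing 2x3. Both 1&5? no. Sum: 0
Gen 6: crossing 4x5. Both 1&5? no. Sum: 0
Gen 7: crossing 3x2. Both 1&5? no. Sum: 0

Answer: 0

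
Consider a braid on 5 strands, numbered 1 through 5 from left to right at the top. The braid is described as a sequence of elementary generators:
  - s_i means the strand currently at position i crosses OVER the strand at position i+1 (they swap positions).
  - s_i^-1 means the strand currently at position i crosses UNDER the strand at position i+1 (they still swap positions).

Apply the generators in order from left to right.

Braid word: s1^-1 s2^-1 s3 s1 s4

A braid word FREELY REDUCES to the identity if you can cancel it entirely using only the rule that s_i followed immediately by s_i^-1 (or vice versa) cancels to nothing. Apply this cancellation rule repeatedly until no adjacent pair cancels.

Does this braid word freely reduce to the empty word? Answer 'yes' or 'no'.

Gen 1 (s1^-1): push. Stack: [s1^-1]
Gen 2 (s2^-1): push. Stack: [s1^-1 s2^-1]
Gen 3 (s3): push. Stack: [s1^-1 s2^-1 s3]
Gen 4 (s1): push. Stack: [s1^-1 s2^-1 s3 s1]
Gen 5 (s4): push. Stack: [s1^-1 s2^-1 s3 s1 s4]
Reduced word: s1^-1 s2^-1 s3 s1 s4

Answer: no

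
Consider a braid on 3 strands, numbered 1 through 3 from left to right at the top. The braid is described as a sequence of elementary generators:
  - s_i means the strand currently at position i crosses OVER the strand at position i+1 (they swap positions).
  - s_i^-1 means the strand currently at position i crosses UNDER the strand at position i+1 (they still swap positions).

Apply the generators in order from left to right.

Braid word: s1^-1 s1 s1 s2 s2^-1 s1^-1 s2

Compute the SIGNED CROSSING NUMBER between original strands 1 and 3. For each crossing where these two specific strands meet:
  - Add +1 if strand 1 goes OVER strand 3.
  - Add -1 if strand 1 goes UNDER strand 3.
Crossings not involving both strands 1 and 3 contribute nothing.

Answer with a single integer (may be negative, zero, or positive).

Gen 1: crossing 1x2. Both 1&3? no. Sum: 0
Gen 2: crossing 2x1. Both 1&3? no. Sum: 0
Gen 3: crossing 1x2. Both 1&3? no. Sum: 0
Gen 4: 1 over 3. Both 1&3? yes. Contrib: +1. Sum: 1
Gen 5: 3 under 1. Both 1&3? yes. Contrib: +1. Sum: 2
Gen 6: crossing 2x1. Both 1&3? no. Sum: 2
Gen 7: crossing 2x3. Both 1&3? no. Sum: 2

Answer: 2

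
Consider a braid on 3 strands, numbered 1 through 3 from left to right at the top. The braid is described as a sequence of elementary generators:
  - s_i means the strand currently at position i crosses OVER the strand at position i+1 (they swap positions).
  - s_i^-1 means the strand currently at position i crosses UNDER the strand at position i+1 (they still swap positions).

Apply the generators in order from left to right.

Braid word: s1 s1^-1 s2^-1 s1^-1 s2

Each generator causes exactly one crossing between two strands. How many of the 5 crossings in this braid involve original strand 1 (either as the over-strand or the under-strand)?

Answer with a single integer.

Gen 1: crossing 1x2. Involves strand 1? yes. Count so far: 1
Gen 2: crossing 2x1. Involves strand 1? yes. Count so far: 2
Gen 3: crossing 2x3. Involves strand 1? no. Count so far: 2
Gen 4: crossing 1x3. Involves strand 1? yes. Count so far: 3
Gen 5: crossing 1x2. Involves strand 1? yes. Count so far: 4

Answer: 4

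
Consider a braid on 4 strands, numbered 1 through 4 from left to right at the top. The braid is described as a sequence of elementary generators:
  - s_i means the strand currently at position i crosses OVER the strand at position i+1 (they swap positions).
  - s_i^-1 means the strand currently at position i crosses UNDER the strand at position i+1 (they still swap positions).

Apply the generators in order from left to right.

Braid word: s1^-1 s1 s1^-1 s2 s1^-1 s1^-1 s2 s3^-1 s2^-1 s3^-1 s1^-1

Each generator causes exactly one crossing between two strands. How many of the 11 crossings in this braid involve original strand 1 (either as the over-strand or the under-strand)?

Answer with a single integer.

Answer: 7

Derivation:
Gen 1: crossing 1x2. Involves strand 1? yes. Count so far: 1
Gen 2: crossing 2x1. Involves strand 1? yes. Count so far: 2
Gen 3: crossing 1x2. Involves strand 1? yes. Count so far: 3
Gen 4: crossing 1x3. Involves strand 1? yes. Count so far: 4
Gen 5: crossing 2x3. Involves strand 1? no. Count so far: 4
Gen 6: crossing 3x2. Involves strand 1? no. Count so far: 4
Gen 7: crossing 3x1. Involves strand 1? yes. Count so far: 5
Gen 8: crossing 3x4. Involves strand 1? no. Count so far: 5
Gen 9: crossing 1x4. Involves strand 1? yes. Count so far: 6
Gen 10: crossing 1x3. Involves strand 1? yes. Count so far: 7
Gen 11: crossing 2x4. Involves strand 1? no. Count so far: 7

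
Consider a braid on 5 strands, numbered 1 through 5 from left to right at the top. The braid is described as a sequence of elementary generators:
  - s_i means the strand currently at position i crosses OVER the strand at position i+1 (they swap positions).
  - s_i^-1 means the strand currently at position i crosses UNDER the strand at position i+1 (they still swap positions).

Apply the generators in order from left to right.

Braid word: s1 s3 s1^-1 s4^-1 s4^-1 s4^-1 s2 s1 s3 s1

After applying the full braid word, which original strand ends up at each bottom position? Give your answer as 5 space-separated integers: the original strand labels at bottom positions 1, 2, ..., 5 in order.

Answer: 1 4 5 2 3

Derivation:
Gen 1 (s1): strand 1 crosses over strand 2. Perm now: [2 1 3 4 5]
Gen 2 (s3): strand 3 crosses over strand 4. Perm now: [2 1 4 3 5]
Gen 3 (s1^-1): strand 2 crosses under strand 1. Perm now: [1 2 4 3 5]
Gen 4 (s4^-1): strand 3 crosses under strand 5. Perm now: [1 2 4 5 3]
Gen 5 (s4^-1): strand 5 crosses under strand 3. Perm now: [1 2 4 3 5]
Gen 6 (s4^-1): strand 3 crosses under strand 5. Perm now: [1 2 4 5 3]
Gen 7 (s2): strand 2 crosses over strand 4. Perm now: [1 4 2 5 3]
Gen 8 (s1): strand 1 crosses over strand 4. Perm now: [4 1 2 5 3]
Gen 9 (s3): strand 2 crosses over strand 5. Perm now: [4 1 5 2 3]
Gen 10 (s1): strand 4 crosses over strand 1. Perm now: [1 4 5 2 3]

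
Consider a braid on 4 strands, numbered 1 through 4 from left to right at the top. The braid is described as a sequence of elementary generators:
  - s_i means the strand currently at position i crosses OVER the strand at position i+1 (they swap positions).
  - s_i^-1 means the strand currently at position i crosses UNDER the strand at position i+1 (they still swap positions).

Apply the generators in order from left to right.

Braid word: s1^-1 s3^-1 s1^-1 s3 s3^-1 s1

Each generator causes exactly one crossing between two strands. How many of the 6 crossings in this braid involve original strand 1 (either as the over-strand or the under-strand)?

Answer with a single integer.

Answer: 3

Derivation:
Gen 1: crossing 1x2. Involves strand 1? yes. Count so far: 1
Gen 2: crossing 3x4. Involves strand 1? no. Count so far: 1
Gen 3: crossing 2x1. Involves strand 1? yes. Count so far: 2
Gen 4: crossing 4x3. Involves strand 1? no. Count so far: 2
Gen 5: crossing 3x4. Involves strand 1? no. Count so far: 2
Gen 6: crossing 1x2. Involves strand 1? yes. Count so far: 3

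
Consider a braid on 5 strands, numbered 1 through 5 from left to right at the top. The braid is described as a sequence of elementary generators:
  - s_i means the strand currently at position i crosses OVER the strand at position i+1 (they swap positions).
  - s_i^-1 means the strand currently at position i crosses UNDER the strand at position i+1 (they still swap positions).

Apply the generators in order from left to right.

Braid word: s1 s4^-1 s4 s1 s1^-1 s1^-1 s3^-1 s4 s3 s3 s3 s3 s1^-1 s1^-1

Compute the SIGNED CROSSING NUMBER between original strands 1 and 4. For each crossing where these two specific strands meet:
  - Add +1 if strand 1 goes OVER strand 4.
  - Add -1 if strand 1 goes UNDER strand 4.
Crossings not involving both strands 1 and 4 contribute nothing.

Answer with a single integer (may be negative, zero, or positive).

Gen 1: crossing 1x2. Both 1&4? no. Sum: 0
Gen 2: crossing 4x5. Both 1&4? no. Sum: 0
Gen 3: crossing 5x4. Both 1&4? no. Sum: 0
Gen 4: crossing 2x1. Both 1&4? no. Sum: 0
Gen 5: crossing 1x2. Both 1&4? no. Sum: 0
Gen 6: crossing 2x1. Both 1&4? no. Sum: 0
Gen 7: crossing 3x4. Both 1&4? no. Sum: 0
Gen 8: crossing 3x5. Both 1&4? no. Sum: 0
Gen 9: crossing 4x5. Both 1&4? no. Sum: 0
Gen 10: crossing 5x4. Both 1&4? no. Sum: 0
Gen 11: crossing 4x5. Both 1&4? no. Sum: 0
Gen 12: crossing 5x4. Both 1&4? no. Sum: 0
Gen 13: crossing 1x2. Both 1&4? no. Sum: 0
Gen 14: crossing 2x1. Both 1&4? no. Sum: 0

Answer: 0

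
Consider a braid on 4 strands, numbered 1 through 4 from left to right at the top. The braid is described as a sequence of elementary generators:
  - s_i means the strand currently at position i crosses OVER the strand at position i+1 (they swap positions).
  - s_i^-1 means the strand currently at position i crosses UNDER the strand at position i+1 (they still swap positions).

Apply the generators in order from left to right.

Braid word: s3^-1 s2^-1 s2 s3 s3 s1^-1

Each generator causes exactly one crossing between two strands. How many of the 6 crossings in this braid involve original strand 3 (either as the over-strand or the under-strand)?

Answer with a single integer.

Answer: 3

Derivation:
Gen 1: crossing 3x4. Involves strand 3? yes. Count so far: 1
Gen 2: crossing 2x4. Involves strand 3? no. Count so far: 1
Gen 3: crossing 4x2. Involves strand 3? no. Count so far: 1
Gen 4: crossing 4x3. Involves strand 3? yes. Count so far: 2
Gen 5: crossing 3x4. Involves strand 3? yes. Count so far: 3
Gen 6: crossing 1x2. Involves strand 3? no. Count so far: 3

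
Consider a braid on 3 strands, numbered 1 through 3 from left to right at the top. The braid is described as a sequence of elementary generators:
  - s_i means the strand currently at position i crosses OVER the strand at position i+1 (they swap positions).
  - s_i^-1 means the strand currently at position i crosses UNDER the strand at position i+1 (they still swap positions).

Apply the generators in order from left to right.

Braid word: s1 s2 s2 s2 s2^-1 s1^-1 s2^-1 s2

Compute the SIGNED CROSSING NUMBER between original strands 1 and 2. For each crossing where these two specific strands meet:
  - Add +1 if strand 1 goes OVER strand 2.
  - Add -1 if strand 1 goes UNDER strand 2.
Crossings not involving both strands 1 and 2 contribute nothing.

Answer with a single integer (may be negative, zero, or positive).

Gen 1: 1 over 2. Both 1&2? yes. Contrib: +1. Sum: 1
Gen 2: crossing 1x3. Both 1&2? no. Sum: 1
Gen 3: crossing 3x1. Both 1&2? no. Sum: 1
Gen 4: crossing 1x3. Both 1&2? no. Sum: 1
Gen 5: crossing 3x1. Both 1&2? no. Sum: 1
Gen 6: 2 under 1. Both 1&2? yes. Contrib: +1. Sum: 2
Gen 7: crossing 2x3. Both 1&2? no. Sum: 2
Gen 8: crossing 3x2. Both 1&2? no. Sum: 2

Answer: 2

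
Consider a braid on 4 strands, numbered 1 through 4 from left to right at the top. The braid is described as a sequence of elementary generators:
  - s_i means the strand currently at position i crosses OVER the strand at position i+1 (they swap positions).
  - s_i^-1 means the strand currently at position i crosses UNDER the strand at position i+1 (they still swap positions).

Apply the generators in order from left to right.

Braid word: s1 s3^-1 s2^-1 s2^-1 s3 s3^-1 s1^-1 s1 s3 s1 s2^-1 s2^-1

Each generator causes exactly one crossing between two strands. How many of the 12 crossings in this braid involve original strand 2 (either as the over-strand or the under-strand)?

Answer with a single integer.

Gen 1: crossing 1x2. Involves strand 2? yes. Count so far: 1
Gen 2: crossing 3x4. Involves strand 2? no. Count so far: 1
Gen 3: crossing 1x4. Involves strand 2? no. Count so far: 1
Gen 4: crossing 4x1. Involves strand 2? no. Count so far: 1
Gen 5: crossing 4x3. Involves strand 2? no. Count so far: 1
Gen 6: crossing 3x4. Involves strand 2? no. Count so far: 1
Gen 7: crossing 2x1. Involves strand 2? yes. Count so far: 2
Gen 8: crossing 1x2. Involves strand 2? yes. Count so far: 3
Gen 9: crossing 4x3. Involves strand 2? no. Count so far: 3
Gen 10: crossing 2x1. Involves strand 2? yes. Count so far: 4
Gen 11: crossing 2x3. Involves strand 2? yes. Count so far: 5
Gen 12: crossing 3x2. Involves strand 2? yes. Count so far: 6

Answer: 6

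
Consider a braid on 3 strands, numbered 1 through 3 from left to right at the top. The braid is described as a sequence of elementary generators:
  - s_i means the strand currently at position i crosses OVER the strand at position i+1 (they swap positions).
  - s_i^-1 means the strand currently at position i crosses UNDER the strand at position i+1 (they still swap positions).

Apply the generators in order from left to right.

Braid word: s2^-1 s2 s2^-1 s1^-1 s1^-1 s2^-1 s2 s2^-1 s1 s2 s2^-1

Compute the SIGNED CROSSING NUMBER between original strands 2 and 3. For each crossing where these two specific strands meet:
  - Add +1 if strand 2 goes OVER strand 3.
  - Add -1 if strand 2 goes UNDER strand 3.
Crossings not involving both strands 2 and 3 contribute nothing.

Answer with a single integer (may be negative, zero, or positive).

Answer: 0

Derivation:
Gen 1: 2 under 3. Both 2&3? yes. Contrib: -1. Sum: -1
Gen 2: 3 over 2. Both 2&3? yes. Contrib: -1. Sum: -2
Gen 3: 2 under 3. Both 2&3? yes. Contrib: -1. Sum: -3
Gen 4: crossing 1x3. Both 2&3? no. Sum: -3
Gen 5: crossing 3x1. Both 2&3? no. Sum: -3
Gen 6: 3 under 2. Both 2&3? yes. Contrib: +1. Sum: -2
Gen 7: 2 over 3. Both 2&3? yes. Contrib: +1. Sum: -1
Gen 8: 3 under 2. Both 2&3? yes. Contrib: +1. Sum: 0
Gen 9: crossing 1x2. Both 2&3? no. Sum: 0
Gen 10: crossing 1x3. Both 2&3? no. Sum: 0
Gen 11: crossing 3x1. Both 2&3? no. Sum: 0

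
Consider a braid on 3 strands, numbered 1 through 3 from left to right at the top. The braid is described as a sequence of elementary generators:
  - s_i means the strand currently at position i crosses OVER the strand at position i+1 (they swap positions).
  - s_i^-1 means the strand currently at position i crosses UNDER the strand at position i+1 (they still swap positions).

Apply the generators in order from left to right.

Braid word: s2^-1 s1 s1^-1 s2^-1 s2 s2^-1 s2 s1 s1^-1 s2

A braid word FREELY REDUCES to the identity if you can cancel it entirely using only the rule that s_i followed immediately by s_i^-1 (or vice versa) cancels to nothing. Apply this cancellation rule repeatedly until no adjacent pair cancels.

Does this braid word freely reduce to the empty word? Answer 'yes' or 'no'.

Gen 1 (s2^-1): push. Stack: [s2^-1]
Gen 2 (s1): push. Stack: [s2^-1 s1]
Gen 3 (s1^-1): cancels prior s1. Stack: [s2^-1]
Gen 4 (s2^-1): push. Stack: [s2^-1 s2^-1]
Gen 5 (s2): cancels prior s2^-1. Stack: [s2^-1]
Gen 6 (s2^-1): push. Stack: [s2^-1 s2^-1]
Gen 7 (s2): cancels prior s2^-1. Stack: [s2^-1]
Gen 8 (s1): push. Stack: [s2^-1 s1]
Gen 9 (s1^-1): cancels prior s1. Stack: [s2^-1]
Gen 10 (s2): cancels prior s2^-1. Stack: []
Reduced word: (empty)

Answer: yes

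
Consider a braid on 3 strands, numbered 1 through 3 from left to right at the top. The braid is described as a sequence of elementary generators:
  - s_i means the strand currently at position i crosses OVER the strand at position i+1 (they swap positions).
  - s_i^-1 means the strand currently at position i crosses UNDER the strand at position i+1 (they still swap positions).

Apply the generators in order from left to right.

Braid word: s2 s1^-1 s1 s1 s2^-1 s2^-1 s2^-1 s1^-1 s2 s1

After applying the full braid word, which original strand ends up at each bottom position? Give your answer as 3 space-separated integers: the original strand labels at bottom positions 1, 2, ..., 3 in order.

Gen 1 (s2): strand 2 crosses over strand 3. Perm now: [1 3 2]
Gen 2 (s1^-1): strand 1 crosses under strand 3. Perm now: [3 1 2]
Gen 3 (s1): strand 3 crosses over strand 1. Perm now: [1 3 2]
Gen 4 (s1): strand 1 crosses over strand 3. Perm now: [3 1 2]
Gen 5 (s2^-1): strand 1 crosses under strand 2. Perm now: [3 2 1]
Gen 6 (s2^-1): strand 2 crosses under strand 1. Perm now: [3 1 2]
Gen 7 (s2^-1): strand 1 crosses under strand 2. Perm now: [3 2 1]
Gen 8 (s1^-1): strand 3 crosses under strand 2. Perm now: [2 3 1]
Gen 9 (s2): strand 3 crosses over strand 1. Perm now: [2 1 3]
Gen 10 (s1): strand 2 crosses over strand 1. Perm now: [1 2 3]

Answer: 1 2 3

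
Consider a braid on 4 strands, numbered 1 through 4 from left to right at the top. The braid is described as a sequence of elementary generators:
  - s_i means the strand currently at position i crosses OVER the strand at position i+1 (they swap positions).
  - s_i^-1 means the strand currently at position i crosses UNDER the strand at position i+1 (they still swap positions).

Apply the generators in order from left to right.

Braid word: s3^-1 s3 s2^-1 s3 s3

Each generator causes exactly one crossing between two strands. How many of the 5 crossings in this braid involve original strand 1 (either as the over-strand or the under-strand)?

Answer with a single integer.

Gen 1: crossing 3x4. Involves strand 1? no. Count so far: 0
Gen 2: crossing 4x3. Involves strand 1? no. Count so far: 0
Gen 3: crossing 2x3. Involves strand 1? no. Count so far: 0
Gen 4: crossing 2x4. Involves strand 1? no. Count so far: 0
Gen 5: crossing 4x2. Involves strand 1? no. Count so far: 0

Answer: 0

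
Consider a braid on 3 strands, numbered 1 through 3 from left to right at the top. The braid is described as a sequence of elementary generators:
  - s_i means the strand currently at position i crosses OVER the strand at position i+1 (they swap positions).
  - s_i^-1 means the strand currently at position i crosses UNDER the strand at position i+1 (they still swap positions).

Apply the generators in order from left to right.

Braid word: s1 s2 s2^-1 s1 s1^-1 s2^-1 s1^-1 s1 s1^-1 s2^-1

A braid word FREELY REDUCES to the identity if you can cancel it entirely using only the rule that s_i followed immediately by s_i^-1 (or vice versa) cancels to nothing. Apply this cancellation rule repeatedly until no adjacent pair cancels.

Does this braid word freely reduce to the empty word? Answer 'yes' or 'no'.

Gen 1 (s1): push. Stack: [s1]
Gen 2 (s2): push. Stack: [s1 s2]
Gen 3 (s2^-1): cancels prior s2. Stack: [s1]
Gen 4 (s1): push. Stack: [s1 s1]
Gen 5 (s1^-1): cancels prior s1. Stack: [s1]
Gen 6 (s2^-1): push. Stack: [s1 s2^-1]
Gen 7 (s1^-1): push. Stack: [s1 s2^-1 s1^-1]
Gen 8 (s1): cancels prior s1^-1. Stack: [s1 s2^-1]
Gen 9 (s1^-1): push. Stack: [s1 s2^-1 s1^-1]
Gen 10 (s2^-1): push. Stack: [s1 s2^-1 s1^-1 s2^-1]
Reduced word: s1 s2^-1 s1^-1 s2^-1

Answer: no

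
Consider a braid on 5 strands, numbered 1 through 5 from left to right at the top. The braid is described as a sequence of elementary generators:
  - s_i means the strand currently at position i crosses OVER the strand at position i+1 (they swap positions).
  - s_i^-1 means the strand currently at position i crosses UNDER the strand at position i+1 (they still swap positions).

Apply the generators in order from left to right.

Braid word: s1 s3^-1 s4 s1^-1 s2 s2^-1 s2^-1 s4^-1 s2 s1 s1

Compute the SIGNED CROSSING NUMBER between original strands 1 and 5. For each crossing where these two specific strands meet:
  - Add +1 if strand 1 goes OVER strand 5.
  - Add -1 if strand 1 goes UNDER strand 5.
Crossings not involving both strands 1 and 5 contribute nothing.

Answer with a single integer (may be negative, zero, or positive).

Gen 1: crossing 1x2. Both 1&5? no. Sum: 0
Gen 2: crossing 3x4. Both 1&5? no. Sum: 0
Gen 3: crossing 3x5. Both 1&5? no. Sum: 0
Gen 4: crossing 2x1. Both 1&5? no. Sum: 0
Gen 5: crossing 2x4. Both 1&5? no. Sum: 0
Gen 6: crossing 4x2. Both 1&5? no. Sum: 0
Gen 7: crossing 2x4. Both 1&5? no. Sum: 0
Gen 8: crossing 5x3. Both 1&5? no. Sum: 0
Gen 9: crossing 4x2. Both 1&5? no. Sum: 0
Gen 10: crossing 1x2. Both 1&5? no. Sum: 0
Gen 11: crossing 2x1. Both 1&5? no. Sum: 0

Answer: 0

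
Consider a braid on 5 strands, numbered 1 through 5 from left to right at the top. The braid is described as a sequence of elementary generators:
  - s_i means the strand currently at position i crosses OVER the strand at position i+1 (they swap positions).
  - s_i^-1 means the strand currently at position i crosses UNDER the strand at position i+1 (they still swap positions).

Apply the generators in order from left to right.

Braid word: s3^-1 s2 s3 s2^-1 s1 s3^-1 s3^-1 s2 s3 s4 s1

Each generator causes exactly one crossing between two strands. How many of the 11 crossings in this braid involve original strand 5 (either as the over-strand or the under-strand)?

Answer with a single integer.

Answer: 1

Derivation:
Gen 1: crossing 3x4. Involves strand 5? no. Count so far: 0
Gen 2: crossing 2x4. Involves strand 5? no. Count so far: 0
Gen 3: crossing 2x3. Involves strand 5? no. Count so far: 0
Gen 4: crossing 4x3. Involves strand 5? no. Count so far: 0
Gen 5: crossing 1x3. Involves strand 5? no. Count so far: 0
Gen 6: crossing 4x2. Involves strand 5? no. Count so far: 0
Gen 7: crossing 2x4. Involves strand 5? no. Count so far: 0
Gen 8: crossing 1x4. Involves strand 5? no. Count so far: 0
Gen 9: crossing 1x2. Involves strand 5? no. Count so far: 0
Gen 10: crossing 1x5. Involves strand 5? yes. Count so far: 1
Gen 11: crossing 3x4. Involves strand 5? no. Count so far: 1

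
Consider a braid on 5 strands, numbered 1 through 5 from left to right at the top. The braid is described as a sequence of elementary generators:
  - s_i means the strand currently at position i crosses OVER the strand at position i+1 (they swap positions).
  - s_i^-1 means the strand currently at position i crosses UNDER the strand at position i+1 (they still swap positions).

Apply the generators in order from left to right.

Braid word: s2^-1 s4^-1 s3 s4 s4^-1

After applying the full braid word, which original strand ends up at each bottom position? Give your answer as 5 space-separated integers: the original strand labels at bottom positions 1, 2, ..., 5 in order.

Answer: 1 3 5 2 4

Derivation:
Gen 1 (s2^-1): strand 2 crosses under strand 3. Perm now: [1 3 2 4 5]
Gen 2 (s4^-1): strand 4 crosses under strand 5. Perm now: [1 3 2 5 4]
Gen 3 (s3): strand 2 crosses over strand 5. Perm now: [1 3 5 2 4]
Gen 4 (s4): strand 2 crosses over strand 4. Perm now: [1 3 5 4 2]
Gen 5 (s4^-1): strand 4 crosses under strand 2. Perm now: [1 3 5 2 4]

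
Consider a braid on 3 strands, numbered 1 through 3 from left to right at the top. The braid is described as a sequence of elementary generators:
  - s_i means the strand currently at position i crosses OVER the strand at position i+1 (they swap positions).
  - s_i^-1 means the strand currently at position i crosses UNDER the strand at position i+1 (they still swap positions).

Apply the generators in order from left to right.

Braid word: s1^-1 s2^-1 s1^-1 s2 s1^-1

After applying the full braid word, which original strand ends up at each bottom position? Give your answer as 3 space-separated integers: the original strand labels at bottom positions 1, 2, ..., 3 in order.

Gen 1 (s1^-1): strand 1 crosses under strand 2. Perm now: [2 1 3]
Gen 2 (s2^-1): strand 1 crosses under strand 3. Perm now: [2 3 1]
Gen 3 (s1^-1): strand 2 crosses under strand 3. Perm now: [3 2 1]
Gen 4 (s2): strand 2 crosses over strand 1. Perm now: [3 1 2]
Gen 5 (s1^-1): strand 3 crosses under strand 1. Perm now: [1 3 2]

Answer: 1 3 2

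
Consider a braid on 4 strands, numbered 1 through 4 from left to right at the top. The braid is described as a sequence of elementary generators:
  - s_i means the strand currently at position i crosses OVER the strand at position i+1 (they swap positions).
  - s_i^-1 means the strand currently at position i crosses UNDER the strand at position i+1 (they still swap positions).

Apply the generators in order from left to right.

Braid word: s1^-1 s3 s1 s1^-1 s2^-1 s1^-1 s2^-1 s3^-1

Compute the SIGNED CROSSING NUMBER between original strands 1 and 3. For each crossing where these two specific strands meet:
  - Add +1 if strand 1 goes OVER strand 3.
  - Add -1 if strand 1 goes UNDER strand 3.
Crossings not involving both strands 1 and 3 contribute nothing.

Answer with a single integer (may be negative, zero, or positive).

Answer: 0

Derivation:
Gen 1: crossing 1x2. Both 1&3? no. Sum: 0
Gen 2: crossing 3x4. Both 1&3? no. Sum: 0
Gen 3: crossing 2x1. Both 1&3? no. Sum: 0
Gen 4: crossing 1x2. Both 1&3? no. Sum: 0
Gen 5: crossing 1x4. Both 1&3? no. Sum: 0
Gen 6: crossing 2x4. Both 1&3? no. Sum: 0
Gen 7: crossing 2x1. Both 1&3? no. Sum: 0
Gen 8: crossing 2x3. Both 1&3? no. Sum: 0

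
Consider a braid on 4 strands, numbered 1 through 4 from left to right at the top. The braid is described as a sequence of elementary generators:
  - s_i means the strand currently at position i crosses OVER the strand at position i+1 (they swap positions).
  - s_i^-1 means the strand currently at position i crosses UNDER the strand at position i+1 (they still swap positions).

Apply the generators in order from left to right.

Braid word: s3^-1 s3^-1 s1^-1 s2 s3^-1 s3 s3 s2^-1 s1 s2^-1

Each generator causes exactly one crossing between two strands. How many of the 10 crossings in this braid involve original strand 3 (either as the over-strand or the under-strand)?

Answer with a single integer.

Gen 1: crossing 3x4. Involves strand 3? yes. Count so far: 1
Gen 2: crossing 4x3. Involves strand 3? yes. Count so far: 2
Gen 3: crossing 1x2. Involves strand 3? no. Count so far: 2
Gen 4: crossing 1x3. Involves strand 3? yes. Count so far: 3
Gen 5: crossing 1x4. Involves strand 3? no. Count so far: 3
Gen 6: crossing 4x1. Involves strand 3? no. Count so far: 3
Gen 7: crossing 1x4. Involves strand 3? no. Count so far: 3
Gen 8: crossing 3x4. Involves strand 3? yes. Count so far: 4
Gen 9: crossing 2x4. Involves strand 3? no. Count so far: 4
Gen 10: crossing 2x3. Involves strand 3? yes. Count so far: 5

Answer: 5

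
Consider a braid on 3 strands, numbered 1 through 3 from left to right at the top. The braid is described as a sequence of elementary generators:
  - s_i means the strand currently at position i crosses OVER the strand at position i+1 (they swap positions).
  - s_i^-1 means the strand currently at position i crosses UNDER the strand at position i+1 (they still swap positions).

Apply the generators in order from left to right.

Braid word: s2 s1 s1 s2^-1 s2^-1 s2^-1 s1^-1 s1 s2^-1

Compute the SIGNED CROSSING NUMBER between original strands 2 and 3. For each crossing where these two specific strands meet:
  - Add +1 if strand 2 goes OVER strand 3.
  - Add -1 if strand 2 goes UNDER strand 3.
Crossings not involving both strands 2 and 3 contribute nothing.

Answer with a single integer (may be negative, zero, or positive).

Gen 1: 2 over 3. Both 2&3? yes. Contrib: +1. Sum: 1
Gen 2: crossing 1x3. Both 2&3? no. Sum: 1
Gen 3: crossing 3x1. Both 2&3? no. Sum: 1
Gen 4: 3 under 2. Both 2&3? yes. Contrib: +1. Sum: 2
Gen 5: 2 under 3. Both 2&3? yes. Contrib: -1. Sum: 1
Gen 6: 3 under 2. Both 2&3? yes. Contrib: +1. Sum: 2
Gen 7: crossing 1x2. Both 2&3? no. Sum: 2
Gen 8: crossing 2x1. Both 2&3? no. Sum: 2
Gen 9: 2 under 3. Both 2&3? yes. Contrib: -1. Sum: 1

Answer: 1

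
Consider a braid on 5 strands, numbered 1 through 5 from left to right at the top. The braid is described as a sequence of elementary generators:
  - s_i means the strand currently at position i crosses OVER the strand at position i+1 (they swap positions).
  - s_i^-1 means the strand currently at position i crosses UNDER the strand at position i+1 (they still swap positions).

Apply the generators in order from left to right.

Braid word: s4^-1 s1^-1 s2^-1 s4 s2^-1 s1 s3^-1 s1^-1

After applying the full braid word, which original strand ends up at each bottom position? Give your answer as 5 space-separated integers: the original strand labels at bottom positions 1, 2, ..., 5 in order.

Gen 1 (s4^-1): strand 4 crosses under strand 5. Perm now: [1 2 3 5 4]
Gen 2 (s1^-1): strand 1 crosses under strand 2. Perm now: [2 1 3 5 4]
Gen 3 (s2^-1): strand 1 crosses under strand 3. Perm now: [2 3 1 5 4]
Gen 4 (s4): strand 5 crosses over strand 4. Perm now: [2 3 1 4 5]
Gen 5 (s2^-1): strand 3 crosses under strand 1. Perm now: [2 1 3 4 5]
Gen 6 (s1): strand 2 crosses over strand 1. Perm now: [1 2 3 4 5]
Gen 7 (s3^-1): strand 3 crosses under strand 4. Perm now: [1 2 4 3 5]
Gen 8 (s1^-1): strand 1 crosses under strand 2. Perm now: [2 1 4 3 5]

Answer: 2 1 4 3 5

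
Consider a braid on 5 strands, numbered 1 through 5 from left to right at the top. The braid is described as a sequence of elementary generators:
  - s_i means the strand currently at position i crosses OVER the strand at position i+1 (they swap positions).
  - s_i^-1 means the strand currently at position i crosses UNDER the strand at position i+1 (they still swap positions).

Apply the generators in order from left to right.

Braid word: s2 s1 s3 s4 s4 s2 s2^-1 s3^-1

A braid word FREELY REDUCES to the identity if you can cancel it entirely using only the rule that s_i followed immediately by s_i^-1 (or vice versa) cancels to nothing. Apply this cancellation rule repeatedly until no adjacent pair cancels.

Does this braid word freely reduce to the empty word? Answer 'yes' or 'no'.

Answer: no

Derivation:
Gen 1 (s2): push. Stack: [s2]
Gen 2 (s1): push. Stack: [s2 s1]
Gen 3 (s3): push. Stack: [s2 s1 s3]
Gen 4 (s4): push. Stack: [s2 s1 s3 s4]
Gen 5 (s4): push. Stack: [s2 s1 s3 s4 s4]
Gen 6 (s2): push. Stack: [s2 s1 s3 s4 s4 s2]
Gen 7 (s2^-1): cancels prior s2. Stack: [s2 s1 s3 s4 s4]
Gen 8 (s3^-1): push. Stack: [s2 s1 s3 s4 s4 s3^-1]
Reduced word: s2 s1 s3 s4 s4 s3^-1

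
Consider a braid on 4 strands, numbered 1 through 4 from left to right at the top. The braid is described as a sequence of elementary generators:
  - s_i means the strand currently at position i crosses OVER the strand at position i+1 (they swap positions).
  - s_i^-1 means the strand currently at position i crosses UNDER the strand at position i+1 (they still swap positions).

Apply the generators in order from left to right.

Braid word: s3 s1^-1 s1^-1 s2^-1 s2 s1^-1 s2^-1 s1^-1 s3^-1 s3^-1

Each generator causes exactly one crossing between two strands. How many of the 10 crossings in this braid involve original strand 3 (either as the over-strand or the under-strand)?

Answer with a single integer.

Answer: 3

Derivation:
Gen 1: crossing 3x4. Involves strand 3? yes. Count so far: 1
Gen 2: crossing 1x2. Involves strand 3? no. Count so far: 1
Gen 3: crossing 2x1. Involves strand 3? no. Count so far: 1
Gen 4: crossing 2x4. Involves strand 3? no. Count so far: 1
Gen 5: crossing 4x2. Involves strand 3? no. Count so far: 1
Gen 6: crossing 1x2. Involves strand 3? no. Count so far: 1
Gen 7: crossing 1x4. Involves strand 3? no. Count so far: 1
Gen 8: crossing 2x4. Involves strand 3? no. Count so far: 1
Gen 9: crossing 1x3. Involves strand 3? yes. Count so far: 2
Gen 10: crossing 3x1. Involves strand 3? yes. Count so far: 3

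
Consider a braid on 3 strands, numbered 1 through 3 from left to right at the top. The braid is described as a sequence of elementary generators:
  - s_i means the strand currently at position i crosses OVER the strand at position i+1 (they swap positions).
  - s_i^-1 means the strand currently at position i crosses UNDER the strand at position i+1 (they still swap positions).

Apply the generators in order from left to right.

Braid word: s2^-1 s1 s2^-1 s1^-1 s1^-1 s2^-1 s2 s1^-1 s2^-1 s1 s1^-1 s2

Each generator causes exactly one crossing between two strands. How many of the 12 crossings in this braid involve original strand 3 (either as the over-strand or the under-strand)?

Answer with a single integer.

Answer: 7

Derivation:
Gen 1: crossing 2x3. Involves strand 3? yes. Count so far: 1
Gen 2: crossing 1x3. Involves strand 3? yes. Count so far: 2
Gen 3: crossing 1x2. Involves strand 3? no. Count so far: 2
Gen 4: crossing 3x2. Involves strand 3? yes. Count so far: 3
Gen 5: crossing 2x3. Involves strand 3? yes. Count so far: 4
Gen 6: crossing 2x1. Involves strand 3? no. Count so far: 4
Gen 7: crossing 1x2. Involves strand 3? no. Count so far: 4
Gen 8: crossing 3x2. Involves strand 3? yes. Count so far: 5
Gen 9: crossing 3x1. Involves strand 3? yes. Count so far: 6
Gen 10: crossing 2x1. Involves strand 3? no. Count so far: 6
Gen 11: crossing 1x2. Involves strand 3? no. Count so far: 6
Gen 12: crossing 1x3. Involves strand 3? yes. Count so far: 7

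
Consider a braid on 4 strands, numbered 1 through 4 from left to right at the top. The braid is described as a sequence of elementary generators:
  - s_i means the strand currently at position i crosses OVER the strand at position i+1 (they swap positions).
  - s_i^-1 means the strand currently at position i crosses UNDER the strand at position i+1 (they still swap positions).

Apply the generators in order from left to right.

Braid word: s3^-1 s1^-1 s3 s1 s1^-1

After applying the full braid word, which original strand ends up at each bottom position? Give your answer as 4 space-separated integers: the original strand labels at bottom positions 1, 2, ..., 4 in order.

Answer: 2 1 3 4

Derivation:
Gen 1 (s3^-1): strand 3 crosses under strand 4. Perm now: [1 2 4 3]
Gen 2 (s1^-1): strand 1 crosses under strand 2. Perm now: [2 1 4 3]
Gen 3 (s3): strand 4 crosses over strand 3. Perm now: [2 1 3 4]
Gen 4 (s1): strand 2 crosses over strand 1. Perm now: [1 2 3 4]
Gen 5 (s1^-1): strand 1 crosses under strand 2. Perm now: [2 1 3 4]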